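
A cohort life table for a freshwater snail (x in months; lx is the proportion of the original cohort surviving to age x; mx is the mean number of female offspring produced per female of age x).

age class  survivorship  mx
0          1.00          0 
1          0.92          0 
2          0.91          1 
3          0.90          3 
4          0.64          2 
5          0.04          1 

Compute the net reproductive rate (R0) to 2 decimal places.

4.93

lx·mx by age: 0, 0, 0.91, 2.7, 1.28, 0.04
R0 = Σ lx·mx = 4.93 → 4.93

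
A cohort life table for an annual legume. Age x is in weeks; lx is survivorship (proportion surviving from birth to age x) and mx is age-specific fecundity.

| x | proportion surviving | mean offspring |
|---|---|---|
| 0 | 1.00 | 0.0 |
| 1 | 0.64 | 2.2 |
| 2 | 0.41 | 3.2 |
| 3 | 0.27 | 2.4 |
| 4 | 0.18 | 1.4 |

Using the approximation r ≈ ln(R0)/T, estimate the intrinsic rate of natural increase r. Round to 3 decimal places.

R0 = Σ lx·mx = 0 + 1.408 + 1.312 + 0.648 + 0.252 = 3.62
Σ x·lx·mx = 6.984; T = 6.984/3.62 = 1.92928…
r ≈ ln(R0)/T = ln(3.62)/1.92928… = 0.66682… → 0.667

0.667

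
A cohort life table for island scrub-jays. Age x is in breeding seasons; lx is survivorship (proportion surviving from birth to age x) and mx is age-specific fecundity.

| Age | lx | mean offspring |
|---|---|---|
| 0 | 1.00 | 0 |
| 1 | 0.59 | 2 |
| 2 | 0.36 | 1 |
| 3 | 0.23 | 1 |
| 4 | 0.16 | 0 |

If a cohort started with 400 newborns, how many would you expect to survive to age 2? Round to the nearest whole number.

144

Expected survivors = N0 · l_2 = 400 × 0.36 = 144 → 144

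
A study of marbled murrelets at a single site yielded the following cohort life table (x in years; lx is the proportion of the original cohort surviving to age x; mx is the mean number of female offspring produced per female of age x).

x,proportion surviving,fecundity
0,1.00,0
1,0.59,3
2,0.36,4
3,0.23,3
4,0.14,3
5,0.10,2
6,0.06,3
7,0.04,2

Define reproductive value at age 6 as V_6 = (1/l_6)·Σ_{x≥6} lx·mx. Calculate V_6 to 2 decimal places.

4.33

lx·mx for x ≥ 6: 0.18, 0.08 → sum = 0.26
V_6 = 0.26 / l_6 = 0.26 / 0.06 = 4.333333… → 4.33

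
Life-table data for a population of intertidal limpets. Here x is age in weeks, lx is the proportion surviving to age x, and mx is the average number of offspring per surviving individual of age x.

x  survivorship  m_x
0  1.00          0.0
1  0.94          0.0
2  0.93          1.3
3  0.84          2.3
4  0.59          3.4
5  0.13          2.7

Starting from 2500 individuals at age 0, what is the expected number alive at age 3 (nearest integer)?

2100

Expected survivors = N0 · l_3 = 2500 × 0.84 = 2100 → 2100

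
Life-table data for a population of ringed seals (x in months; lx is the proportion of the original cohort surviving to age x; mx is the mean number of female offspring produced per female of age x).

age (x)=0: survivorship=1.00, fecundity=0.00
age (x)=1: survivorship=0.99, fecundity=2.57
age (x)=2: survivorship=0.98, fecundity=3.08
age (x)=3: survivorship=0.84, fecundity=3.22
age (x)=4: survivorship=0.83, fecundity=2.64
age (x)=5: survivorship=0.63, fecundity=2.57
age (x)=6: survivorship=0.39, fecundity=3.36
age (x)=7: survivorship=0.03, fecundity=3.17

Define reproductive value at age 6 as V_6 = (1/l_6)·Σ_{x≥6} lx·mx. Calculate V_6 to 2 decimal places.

3.60

lx·mx for x ≥ 6: 1.3104, 0.0951 → sum = 1.4055
V_6 = 1.4055 / l_6 = 1.4055 / 0.39 = 3.603846… → 3.60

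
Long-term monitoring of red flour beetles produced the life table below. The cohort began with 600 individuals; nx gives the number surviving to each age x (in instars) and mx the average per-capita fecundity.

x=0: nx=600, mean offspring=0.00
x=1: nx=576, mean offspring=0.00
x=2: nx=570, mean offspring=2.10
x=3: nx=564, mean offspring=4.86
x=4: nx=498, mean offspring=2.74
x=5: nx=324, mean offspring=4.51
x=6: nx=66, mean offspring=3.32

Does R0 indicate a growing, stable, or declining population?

growing

lx = nx/n0 = nx/600: 1, 0.96, 0.95, 0.94, 0.83, 0.54, 0.11
R0 = Σ lx·mx = 0 + 0 + 1.995 + 4.5684 + 2.2742 + 2.4354 + 0.3652 = 11.6382
R0 > 1, so the population is growing.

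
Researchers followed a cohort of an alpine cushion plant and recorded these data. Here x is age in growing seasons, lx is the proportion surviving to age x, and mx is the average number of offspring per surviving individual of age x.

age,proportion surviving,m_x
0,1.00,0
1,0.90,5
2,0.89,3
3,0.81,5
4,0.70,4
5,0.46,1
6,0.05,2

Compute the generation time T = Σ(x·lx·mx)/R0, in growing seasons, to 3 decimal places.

lx·mx: 0, 4.5, 2.67, 4.05, 2.8, 0.46, 0.1 → R0 = 14.58
x·lx·mx: 0, 4.5, 5.34, 12.15, 11.2, 2.3, 0.6 → Σ = 36.09
T = 36.09 / 14.58 = 2.475309… → 2.475

2.475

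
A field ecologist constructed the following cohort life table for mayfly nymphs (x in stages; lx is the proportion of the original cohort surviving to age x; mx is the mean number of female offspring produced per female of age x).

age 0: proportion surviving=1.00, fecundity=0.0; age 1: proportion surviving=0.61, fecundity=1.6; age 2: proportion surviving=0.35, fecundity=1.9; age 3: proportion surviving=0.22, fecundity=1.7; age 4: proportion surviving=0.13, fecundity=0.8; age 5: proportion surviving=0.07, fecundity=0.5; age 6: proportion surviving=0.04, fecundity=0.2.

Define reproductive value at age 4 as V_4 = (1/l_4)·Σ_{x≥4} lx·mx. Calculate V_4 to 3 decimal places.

lx·mx for x ≥ 4: 0.104, 0.035, 0.008 → sum = 0.147
V_4 = 0.147 / l_4 = 0.147 / 0.13 = 1.130769… → 1.131

1.131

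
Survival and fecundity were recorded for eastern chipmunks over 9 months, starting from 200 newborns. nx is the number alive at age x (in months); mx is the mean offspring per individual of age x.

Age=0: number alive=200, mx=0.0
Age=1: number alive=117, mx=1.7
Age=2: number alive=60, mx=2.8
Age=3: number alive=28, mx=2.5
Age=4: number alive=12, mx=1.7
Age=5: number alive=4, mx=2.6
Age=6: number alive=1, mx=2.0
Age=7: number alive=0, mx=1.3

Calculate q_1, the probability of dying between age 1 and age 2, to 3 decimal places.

lx = nx/n0 = nx/200: 1, 0.585, 0.3, 0.14, 0.06, 0.02, 0.005, 0
q_1 = (l_1 − l_2) / l_1 = (0.585 − 0.3) / 0.585
     = 0.285 / 0.585 = 0.487179… → 0.487

0.487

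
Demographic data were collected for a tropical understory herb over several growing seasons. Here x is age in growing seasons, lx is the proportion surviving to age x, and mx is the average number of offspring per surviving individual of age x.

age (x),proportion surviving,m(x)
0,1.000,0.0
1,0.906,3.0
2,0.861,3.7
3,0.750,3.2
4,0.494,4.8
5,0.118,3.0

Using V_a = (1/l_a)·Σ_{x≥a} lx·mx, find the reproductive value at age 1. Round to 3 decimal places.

12.173

lx·mx for x ≥ 1: 2.718, 3.1857, 2.4, 2.3712, 0.354 → sum = 11.0289
V_1 = 11.0289 / l_1 = 11.0289 / 0.906 = 12.173179… → 12.173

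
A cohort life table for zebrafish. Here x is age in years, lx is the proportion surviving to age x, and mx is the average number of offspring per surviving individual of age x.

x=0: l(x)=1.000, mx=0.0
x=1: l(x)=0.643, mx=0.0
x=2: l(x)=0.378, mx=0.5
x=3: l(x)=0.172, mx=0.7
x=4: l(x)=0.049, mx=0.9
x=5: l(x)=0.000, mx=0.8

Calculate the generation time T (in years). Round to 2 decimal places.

2.59

lx·mx: 0, 0, 0.189, 0.1204, 0.0441, 0 → R0 = 0.3535
x·lx·mx: 0, 0, 0.378, 0.3612, 0.1764, 0 → Σ = 0.9156
T = 0.9156 / 0.3535 = 2.590099… → 2.59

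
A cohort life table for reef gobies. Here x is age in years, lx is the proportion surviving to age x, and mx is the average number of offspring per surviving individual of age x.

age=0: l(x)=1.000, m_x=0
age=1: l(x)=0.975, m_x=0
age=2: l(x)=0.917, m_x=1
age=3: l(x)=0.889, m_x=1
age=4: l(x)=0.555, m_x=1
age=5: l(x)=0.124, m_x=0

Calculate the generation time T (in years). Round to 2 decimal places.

2.85

lx·mx: 0, 0, 0.917, 0.889, 0.555, 0 → R0 = 2.361
x·lx·mx: 0, 0, 1.834, 2.667, 2.22, 0 → Σ = 6.721
T = 6.721 / 2.361 = 2.846675… → 2.85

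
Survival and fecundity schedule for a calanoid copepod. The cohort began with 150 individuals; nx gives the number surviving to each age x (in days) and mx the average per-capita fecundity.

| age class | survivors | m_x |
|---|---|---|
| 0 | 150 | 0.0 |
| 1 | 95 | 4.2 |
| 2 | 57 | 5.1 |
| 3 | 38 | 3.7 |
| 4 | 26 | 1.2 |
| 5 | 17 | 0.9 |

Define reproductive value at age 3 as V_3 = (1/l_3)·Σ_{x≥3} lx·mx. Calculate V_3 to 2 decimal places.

lx = nx/n0 = nx/150: 1, 0.63333…, 0.38, 0.25333…, 0.17333…, 0.11333…
lx·mx for x ≥ 3: 0.937333…, 0.208…, 0.102… → sum = 1.247333…
V_3 = 1.247333… / l_3 = 1.247333… / 0.253333… = 4.923684… → 4.92

4.92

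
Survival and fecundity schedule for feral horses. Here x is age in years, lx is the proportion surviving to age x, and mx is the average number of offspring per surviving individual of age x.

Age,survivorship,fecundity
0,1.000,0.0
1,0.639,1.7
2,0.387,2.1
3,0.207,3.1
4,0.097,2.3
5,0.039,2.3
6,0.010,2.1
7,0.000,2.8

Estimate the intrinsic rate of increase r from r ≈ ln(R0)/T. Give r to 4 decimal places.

R0 = Σ lx·mx = 0 + 1.0863 + 0.8127 + 0.6417 + 0.2231 + 0.0897 + 0.021 + 0 = 2.8745
Σ x·lx·mx = 6.1037; T = 6.1037/2.8745 = 2.1234…
r ≈ ln(R0)/T = ln(2.8745)/2.1234… = 0.49726… → 0.4973

0.4973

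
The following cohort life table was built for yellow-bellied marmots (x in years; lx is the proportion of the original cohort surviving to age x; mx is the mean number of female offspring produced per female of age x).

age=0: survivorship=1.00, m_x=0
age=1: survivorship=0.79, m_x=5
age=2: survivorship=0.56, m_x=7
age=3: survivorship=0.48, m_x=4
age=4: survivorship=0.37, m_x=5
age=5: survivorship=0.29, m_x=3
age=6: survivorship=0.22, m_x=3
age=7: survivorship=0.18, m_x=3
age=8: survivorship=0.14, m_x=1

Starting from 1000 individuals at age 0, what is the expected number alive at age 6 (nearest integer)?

220

Expected survivors = N0 · l_6 = 1000 × 0.22 = 220 → 220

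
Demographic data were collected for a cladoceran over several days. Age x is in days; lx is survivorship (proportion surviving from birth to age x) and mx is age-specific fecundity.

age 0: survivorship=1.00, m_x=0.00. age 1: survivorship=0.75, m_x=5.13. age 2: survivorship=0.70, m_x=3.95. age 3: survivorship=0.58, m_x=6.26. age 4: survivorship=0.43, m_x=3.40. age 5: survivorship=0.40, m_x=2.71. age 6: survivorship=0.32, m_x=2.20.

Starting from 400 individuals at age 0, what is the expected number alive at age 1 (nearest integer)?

Expected survivors = N0 · l_1 = 400 × 0.75 = 300 → 300

300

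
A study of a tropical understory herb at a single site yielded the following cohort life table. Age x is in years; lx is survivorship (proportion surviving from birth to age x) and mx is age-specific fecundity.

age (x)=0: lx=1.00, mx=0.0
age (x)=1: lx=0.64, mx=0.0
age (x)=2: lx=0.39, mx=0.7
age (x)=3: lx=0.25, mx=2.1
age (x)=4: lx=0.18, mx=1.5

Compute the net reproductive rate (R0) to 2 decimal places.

lx·mx by age: 0, 0, 0.273, 0.525, 0.27
R0 = Σ lx·mx = 1.068 → 1.07

1.07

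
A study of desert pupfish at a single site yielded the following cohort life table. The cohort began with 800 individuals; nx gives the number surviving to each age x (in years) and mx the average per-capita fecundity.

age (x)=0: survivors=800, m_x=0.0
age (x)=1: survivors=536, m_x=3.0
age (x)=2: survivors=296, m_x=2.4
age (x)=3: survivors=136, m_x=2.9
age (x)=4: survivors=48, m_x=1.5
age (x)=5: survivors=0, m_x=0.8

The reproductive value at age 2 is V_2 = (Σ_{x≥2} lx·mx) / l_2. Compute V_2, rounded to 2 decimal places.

lx = nx/n0 = nx/800: 1, 0.67, 0.37, 0.17, 0.06, 0
lx·mx for x ≥ 2: 0.888, 0.493, 0.09, 0 → sum = 1.471
V_2 = 1.471 / l_2 = 1.471 / 0.37 = 3.975676… → 3.98

3.98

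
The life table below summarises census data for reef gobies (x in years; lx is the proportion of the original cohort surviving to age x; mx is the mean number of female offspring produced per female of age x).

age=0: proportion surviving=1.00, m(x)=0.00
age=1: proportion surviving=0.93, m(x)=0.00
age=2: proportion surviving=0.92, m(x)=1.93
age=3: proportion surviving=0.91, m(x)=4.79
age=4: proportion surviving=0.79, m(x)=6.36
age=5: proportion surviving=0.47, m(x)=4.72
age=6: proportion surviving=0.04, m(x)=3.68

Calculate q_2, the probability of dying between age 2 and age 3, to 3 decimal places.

q_2 = (l_2 − l_3) / l_2 = (0.92 − 0.91) / 0.92
     = 0.01 / 0.92 = 0.01087… → 0.011

0.011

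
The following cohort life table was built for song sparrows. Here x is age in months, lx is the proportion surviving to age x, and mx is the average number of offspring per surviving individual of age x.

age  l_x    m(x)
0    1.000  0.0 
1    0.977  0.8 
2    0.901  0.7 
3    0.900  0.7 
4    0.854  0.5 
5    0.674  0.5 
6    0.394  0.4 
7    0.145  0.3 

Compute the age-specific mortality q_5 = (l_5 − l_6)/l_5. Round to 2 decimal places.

q_5 = (l_5 − l_6) / l_5 = (0.674 − 0.394) / 0.674
     = 0.28 / 0.674 = 0.41543… → 0.42

0.42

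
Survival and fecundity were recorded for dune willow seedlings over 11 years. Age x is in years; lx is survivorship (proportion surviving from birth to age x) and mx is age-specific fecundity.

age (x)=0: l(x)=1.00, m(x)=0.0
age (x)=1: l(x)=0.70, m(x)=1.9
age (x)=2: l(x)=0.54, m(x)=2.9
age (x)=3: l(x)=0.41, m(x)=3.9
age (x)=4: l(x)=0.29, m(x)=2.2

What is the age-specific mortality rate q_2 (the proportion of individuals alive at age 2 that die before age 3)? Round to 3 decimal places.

q_2 = (l_2 − l_3) / l_2 = (0.54 − 0.41) / 0.54
     = 0.13 / 0.54 = 0.240741… → 0.241

0.241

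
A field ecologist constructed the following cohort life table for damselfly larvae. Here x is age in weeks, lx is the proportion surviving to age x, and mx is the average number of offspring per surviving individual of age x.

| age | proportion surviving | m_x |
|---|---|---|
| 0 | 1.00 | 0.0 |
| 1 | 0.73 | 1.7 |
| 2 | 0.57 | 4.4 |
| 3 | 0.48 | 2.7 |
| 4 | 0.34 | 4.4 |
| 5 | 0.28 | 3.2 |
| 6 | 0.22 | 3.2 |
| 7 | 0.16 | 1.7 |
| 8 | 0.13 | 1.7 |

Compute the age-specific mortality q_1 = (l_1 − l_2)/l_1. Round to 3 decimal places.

0.219

q_1 = (l_1 − l_2) / l_1 = (0.73 − 0.57) / 0.73
     = 0.16 / 0.73 = 0.219178… → 0.219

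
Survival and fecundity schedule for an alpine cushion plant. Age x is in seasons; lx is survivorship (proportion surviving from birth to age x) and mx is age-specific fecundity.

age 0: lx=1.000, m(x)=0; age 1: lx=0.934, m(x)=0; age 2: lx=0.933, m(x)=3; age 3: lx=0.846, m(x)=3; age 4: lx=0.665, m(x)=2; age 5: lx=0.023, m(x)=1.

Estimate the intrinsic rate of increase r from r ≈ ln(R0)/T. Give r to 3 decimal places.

0.682

R0 = Σ lx·mx = 0 + 0 + 2.799 + 2.538 + 1.33 + 0.023 = 6.69
Σ x·lx·mx = 18.647; T = 18.647/6.69 = 2.78729…
r ≈ ln(R0)/T = ln(6.69)/2.78729… = 0.68188… → 0.682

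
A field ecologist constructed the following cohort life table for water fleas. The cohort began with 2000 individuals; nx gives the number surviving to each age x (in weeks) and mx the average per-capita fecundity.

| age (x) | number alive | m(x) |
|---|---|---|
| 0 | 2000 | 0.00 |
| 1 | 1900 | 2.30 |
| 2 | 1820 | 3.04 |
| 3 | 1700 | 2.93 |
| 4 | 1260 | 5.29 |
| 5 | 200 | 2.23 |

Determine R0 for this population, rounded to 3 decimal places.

10.998

lx = nx/n0 = nx/2000: 1, 0.95, 0.91, 0.85, 0.63, 0.1
lx·mx by age: 0, 2.185, 2.7664, 2.4905, 3.3327, 0.223
R0 = Σ lx·mx = 10.9976 → 10.998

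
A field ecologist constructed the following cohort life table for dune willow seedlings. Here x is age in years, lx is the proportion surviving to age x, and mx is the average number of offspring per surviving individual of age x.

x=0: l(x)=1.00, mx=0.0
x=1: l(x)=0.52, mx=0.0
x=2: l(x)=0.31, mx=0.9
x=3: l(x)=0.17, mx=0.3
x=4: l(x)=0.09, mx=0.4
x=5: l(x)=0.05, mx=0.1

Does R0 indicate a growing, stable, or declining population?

R0 = Σ lx·mx = 0 + 0 + 0.279 + 0.051 + 0.036 + 0.005 = 0.371
R0 < 1, so the population is declining.

declining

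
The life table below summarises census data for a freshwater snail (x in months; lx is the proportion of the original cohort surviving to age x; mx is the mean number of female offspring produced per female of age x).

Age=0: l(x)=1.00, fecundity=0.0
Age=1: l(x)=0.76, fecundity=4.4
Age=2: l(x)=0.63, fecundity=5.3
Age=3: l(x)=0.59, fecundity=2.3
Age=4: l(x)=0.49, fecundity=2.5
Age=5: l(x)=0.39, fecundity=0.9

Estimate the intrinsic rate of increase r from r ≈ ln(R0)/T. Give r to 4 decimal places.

R0 = Σ lx·mx = 0 + 3.344 + 3.339 + 1.357 + 1.225 + 0.351 = 9.616
Σ x·lx·mx = 20.748; T = 20.748/9.616 = 2.15765…
r ≈ ln(R0)/T = ln(9.616)/2.15765… = 1.049023… → 1.0490

1.0490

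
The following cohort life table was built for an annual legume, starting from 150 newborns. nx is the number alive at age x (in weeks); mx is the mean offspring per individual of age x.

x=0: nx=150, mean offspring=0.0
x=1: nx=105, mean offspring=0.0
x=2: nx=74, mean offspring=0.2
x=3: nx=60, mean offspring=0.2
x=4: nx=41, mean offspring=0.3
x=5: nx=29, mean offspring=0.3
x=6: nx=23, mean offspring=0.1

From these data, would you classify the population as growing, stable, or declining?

lx = nx/n0 = nx/150: 1, 0.7, 0.49333…, 0.4, 0.27333…, 0.19333…, 0.15333…
R0 = Σ lx·mx = 0 + 0 + 0.098667… + 0.08 + 0.082… + 0.058… + 0.015333… = 0.334…
R0 < 1, so the population is declining.

declining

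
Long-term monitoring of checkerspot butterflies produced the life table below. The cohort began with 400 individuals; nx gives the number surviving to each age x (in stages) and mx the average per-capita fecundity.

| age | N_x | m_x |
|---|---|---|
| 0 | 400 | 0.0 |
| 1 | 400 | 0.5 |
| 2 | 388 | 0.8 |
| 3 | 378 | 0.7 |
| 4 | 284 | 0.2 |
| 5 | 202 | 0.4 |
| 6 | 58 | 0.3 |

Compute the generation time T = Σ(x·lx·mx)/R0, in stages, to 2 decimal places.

lx = nx/n0 = nx/400: 1, 1, 0.97, 0.945, 0.71, 0.505, 0.145
lx·mx: 0, 0.5, 0.776, 0.6615, 0.142, 0.202, 0.0435 → R0 = 2.325
x·lx·mx: 0, 0.5, 1.552, 1.9845, 0.568, 1.01, 0.261 → Σ = 5.8755
T = 5.8755 / 2.325 = 2.527097… → 2.53

2.53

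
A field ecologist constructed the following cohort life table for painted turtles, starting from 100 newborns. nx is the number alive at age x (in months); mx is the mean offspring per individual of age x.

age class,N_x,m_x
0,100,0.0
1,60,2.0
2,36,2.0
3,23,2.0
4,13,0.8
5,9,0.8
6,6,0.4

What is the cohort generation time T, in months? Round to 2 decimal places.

lx = nx/n0 = nx/100: 1, 0.6, 0.36, 0.23, 0.13, 0.09, 0.06
lx·mx: 0, 1.2, 0.72, 0.46, 0.104, 0.072, 0.024 → R0 = 2.58
x·lx·mx: 0, 1.2, 1.44, 1.38, 0.416, 0.36, 0.144 → Σ = 4.94
T = 4.94 / 2.58 = 1.914729… → 1.91

1.91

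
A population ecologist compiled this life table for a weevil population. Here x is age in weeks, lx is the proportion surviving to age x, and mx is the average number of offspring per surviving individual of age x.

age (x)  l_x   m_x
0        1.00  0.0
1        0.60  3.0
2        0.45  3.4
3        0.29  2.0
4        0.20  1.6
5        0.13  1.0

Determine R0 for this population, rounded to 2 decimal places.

4.36

lx·mx by age: 0, 1.8, 1.53, 0.58, 0.32, 0.13
R0 = Σ lx·mx = 4.36 → 4.36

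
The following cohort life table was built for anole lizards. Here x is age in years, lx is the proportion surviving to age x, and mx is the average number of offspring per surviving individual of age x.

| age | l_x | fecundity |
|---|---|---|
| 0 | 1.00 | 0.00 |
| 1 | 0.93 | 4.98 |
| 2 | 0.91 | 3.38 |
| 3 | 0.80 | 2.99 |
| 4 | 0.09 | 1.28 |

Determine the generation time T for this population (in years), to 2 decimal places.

1.80

lx·mx: 0, 4.6314, 3.0758, 2.392, 0.1152 → R0 = 10.2144
x·lx·mx: 0, 4.6314, 6.1516, 7.176, 0.4608 → Σ = 18.4198
T = 18.4198 / 10.2144 = 1.803317… → 1.80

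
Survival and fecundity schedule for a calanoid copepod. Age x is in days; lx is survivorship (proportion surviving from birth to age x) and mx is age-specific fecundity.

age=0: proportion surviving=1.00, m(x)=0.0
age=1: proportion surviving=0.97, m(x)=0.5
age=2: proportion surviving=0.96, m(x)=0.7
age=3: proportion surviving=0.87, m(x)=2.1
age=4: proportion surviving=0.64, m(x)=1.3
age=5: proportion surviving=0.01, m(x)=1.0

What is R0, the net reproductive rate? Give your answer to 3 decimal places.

3.826

lx·mx by age: 0, 0.485, 0.672, 1.827, 0.832, 0.01
R0 = Σ lx·mx = 3.826 → 3.826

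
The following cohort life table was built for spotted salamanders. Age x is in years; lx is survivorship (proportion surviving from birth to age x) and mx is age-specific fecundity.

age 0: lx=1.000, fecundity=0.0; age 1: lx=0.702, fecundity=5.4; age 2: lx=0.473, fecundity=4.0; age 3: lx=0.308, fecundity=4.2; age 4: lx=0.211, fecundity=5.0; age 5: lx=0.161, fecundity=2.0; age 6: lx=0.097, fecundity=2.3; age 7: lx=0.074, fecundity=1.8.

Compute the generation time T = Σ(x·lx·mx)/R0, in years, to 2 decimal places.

2.25

lx·mx: 0, 3.7908, 1.892, 1.2936, 1.055, 0.322, 0.2231, 0.1332 → R0 = 8.7097
x·lx·mx: 0, 3.7908, 3.784, 3.8808, 4.22, 1.61, 1.3386, 0.9324 → Σ = 19.5566
T = 19.5566 / 8.7097 = 2.245382… → 2.25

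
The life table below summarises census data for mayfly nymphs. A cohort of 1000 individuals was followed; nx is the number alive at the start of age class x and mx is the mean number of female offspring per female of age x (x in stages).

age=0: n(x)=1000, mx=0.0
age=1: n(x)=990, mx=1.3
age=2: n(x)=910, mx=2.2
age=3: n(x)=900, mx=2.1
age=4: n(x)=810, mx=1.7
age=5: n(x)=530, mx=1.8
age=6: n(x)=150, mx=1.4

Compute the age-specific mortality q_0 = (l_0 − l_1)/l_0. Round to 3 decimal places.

lx = nx/n0 = nx/1000: 1, 0.99, 0.91, 0.9, 0.81, 0.53, 0.15
q_0 = (l_0 − l_1) / l_0 = (1 − 0.99) / 1
     = 0.01 / 1 = 0.01 → 0.010

0.010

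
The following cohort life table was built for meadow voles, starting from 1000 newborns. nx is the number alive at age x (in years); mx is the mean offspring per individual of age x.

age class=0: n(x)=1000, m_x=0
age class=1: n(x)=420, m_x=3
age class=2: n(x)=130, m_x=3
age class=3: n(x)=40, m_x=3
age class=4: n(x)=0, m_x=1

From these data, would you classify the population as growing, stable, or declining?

lx = nx/n0 = nx/1000: 1, 0.42, 0.13, 0.04, 0
R0 = Σ lx·mx = 0 + 1.26 + 0.39 + 0.12 + 0 = 1.77
R0 > 1, so the population is growing.

growing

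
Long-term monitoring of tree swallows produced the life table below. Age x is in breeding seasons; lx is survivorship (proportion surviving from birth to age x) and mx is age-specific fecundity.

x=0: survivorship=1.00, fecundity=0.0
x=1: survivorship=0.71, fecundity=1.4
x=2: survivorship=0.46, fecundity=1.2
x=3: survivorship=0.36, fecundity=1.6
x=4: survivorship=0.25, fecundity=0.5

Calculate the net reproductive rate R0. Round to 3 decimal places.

2.247

lx·mx by age: 0, 0.994, 0.552, 0.576, 0.125
R0 = Σ lx·mx = 2.247 → 2.247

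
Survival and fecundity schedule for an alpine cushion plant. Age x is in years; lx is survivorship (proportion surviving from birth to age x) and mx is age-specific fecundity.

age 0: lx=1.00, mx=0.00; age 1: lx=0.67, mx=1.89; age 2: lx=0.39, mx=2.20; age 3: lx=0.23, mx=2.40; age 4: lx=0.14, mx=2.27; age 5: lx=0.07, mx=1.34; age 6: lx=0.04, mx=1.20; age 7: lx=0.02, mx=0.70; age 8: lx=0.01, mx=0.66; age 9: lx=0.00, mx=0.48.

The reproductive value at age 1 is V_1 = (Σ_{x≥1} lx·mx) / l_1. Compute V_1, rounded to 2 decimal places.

lx·mx for x ≥ 1: 1.2663, 0.858, 0.552, 0.3178, 0.0938, 0.048, 0.014, 0.0066, 0 → sum = 3.1565
V_1 = 3.1565 / l_1 = 3.1565 / 0.67 = 4.711194… → 4.71

4.71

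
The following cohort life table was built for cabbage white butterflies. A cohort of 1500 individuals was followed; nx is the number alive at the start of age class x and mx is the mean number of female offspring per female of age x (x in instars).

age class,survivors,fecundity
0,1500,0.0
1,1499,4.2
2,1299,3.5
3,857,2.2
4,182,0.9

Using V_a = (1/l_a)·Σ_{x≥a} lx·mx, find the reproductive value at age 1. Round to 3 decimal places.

lx = nx/n0 = nx/1500: 1, 0.99933…, 0.866, 0.57133…, 0.12133…
lx·mx for x ≥ 1: 4.1972…, 3.031, 1.256933…, 0.1092… → sum = 8.594333…
V_1 = 8.594333… / l_1 = 8.594333… / 0.999333… = 8.600067… → 8.600

8.600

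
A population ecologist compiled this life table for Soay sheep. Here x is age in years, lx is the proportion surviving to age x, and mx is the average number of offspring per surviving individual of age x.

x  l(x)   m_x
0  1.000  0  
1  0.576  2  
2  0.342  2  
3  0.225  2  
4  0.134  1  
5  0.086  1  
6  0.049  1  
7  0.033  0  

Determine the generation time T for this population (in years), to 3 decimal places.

2.008

lx·mx: 0, 1.152, 0.684, 0.45, 0.134, 0.086, 0.049, 0 → R0 = 2.555
x·lx·mx: 0, 1.152, 1.368, 1.35, 0.536, 0.43, 0.294, 0 → Σ = 5.13
T = 5.13 / 2.555 = 2.007828… → 2.008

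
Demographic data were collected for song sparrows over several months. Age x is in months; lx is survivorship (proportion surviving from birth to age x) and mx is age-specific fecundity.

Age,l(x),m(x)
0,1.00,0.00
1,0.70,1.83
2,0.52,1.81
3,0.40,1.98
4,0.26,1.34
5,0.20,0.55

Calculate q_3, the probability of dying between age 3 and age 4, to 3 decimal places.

0.350

q_3 = (l_3 − l_4) / l_3 = (0.4 − 0.26) / 0.4
     = 0.14 / 0.4 = 0.35 → 0.350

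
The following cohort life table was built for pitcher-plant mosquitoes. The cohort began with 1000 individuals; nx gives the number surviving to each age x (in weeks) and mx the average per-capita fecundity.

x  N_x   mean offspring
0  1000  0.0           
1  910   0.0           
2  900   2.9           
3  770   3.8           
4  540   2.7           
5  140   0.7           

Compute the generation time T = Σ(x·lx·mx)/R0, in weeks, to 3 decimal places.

2.865

lx = nx/n0 = nx/1000: 1, 0.91, 0.9, 0.77, 0.54, 0.14
lx·mx: 0, 0, 2.61, 2.926, 1.458, 0.098 → R0 = 7.092
x·lx·mx: 0, 0, 5.22, 8.778, 5.832, 0.49 → Σ = 20.32
T = 20.32 / 7.092 = 2.8652… → 2.865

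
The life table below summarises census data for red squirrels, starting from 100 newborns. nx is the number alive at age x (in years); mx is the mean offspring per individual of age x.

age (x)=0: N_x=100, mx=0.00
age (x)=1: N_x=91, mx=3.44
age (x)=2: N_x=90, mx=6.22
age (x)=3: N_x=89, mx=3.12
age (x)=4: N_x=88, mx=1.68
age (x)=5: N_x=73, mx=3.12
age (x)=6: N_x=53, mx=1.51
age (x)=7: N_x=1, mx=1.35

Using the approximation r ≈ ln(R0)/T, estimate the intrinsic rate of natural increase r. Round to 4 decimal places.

lx = nx/n0 = nx/100: 1, 0.91, 0.9, 0.89, 0.88, 0.73, 0.53, 0.01
R0 = Σ lx·mx = 0 + 3.1304 + 5.598 + 2.7768 + 1.4784 + 2.2776 + 0.8003 + 0.0135 = 16.075
Σ x·lx·mx = 44.8547; T = 44.8547/16.075 = 2.79034…
r ≈ ln(R0)/T = ln(16.075)/2.79034… = 0.995315… → 0.9953

0.9953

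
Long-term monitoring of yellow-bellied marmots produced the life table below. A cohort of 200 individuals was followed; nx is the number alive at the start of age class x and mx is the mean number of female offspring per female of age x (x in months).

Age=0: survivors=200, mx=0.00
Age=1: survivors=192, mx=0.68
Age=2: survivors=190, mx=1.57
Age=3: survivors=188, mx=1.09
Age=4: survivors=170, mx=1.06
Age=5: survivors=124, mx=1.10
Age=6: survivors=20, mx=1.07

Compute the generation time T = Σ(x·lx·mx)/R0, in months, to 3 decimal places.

lx = nx/n0 = nx/200: 1, 0.96, 0.95, 0.94, 0.85, 0.62, 0.1
lx·mx: 0, 0.6528, 1.4915, 1.0246, 0.901, 0.682, 0.107 → R0 = 4.8589
x·lx·mx: 0, 0.6528, 2.983, 3.0738, 3.604, 3.41, 0.642 → Σ = 14.3656
T = 14.3656 / 4.8589 = 2.956554… → 2.957

2.957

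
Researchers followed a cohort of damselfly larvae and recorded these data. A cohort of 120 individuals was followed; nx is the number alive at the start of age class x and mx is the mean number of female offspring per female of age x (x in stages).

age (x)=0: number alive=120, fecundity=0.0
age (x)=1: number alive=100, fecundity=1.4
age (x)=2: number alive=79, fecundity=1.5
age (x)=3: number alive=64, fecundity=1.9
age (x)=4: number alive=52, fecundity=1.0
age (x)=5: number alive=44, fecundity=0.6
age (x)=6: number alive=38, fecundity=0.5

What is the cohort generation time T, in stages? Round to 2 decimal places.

lx = nx/n0 = nx/120: 1, 0.83333…, 0.65833…, 0.53333…, 0.43333…, 0.36667…, 0.31667…
lx·mx: 0, 1.166667…, 0.9875…, 1.013333…, 0.433333…, 0.22…, 0.158333… → R0 = 3.979167…
x·lx·mx: 0, 1.166667…, 1.975…, 3.04…, 1.733333…, 1.1…, 0.95… → Σ = 9.965…
T = 9.965… / 3.979167… = 2.504293… → 2.50

2.50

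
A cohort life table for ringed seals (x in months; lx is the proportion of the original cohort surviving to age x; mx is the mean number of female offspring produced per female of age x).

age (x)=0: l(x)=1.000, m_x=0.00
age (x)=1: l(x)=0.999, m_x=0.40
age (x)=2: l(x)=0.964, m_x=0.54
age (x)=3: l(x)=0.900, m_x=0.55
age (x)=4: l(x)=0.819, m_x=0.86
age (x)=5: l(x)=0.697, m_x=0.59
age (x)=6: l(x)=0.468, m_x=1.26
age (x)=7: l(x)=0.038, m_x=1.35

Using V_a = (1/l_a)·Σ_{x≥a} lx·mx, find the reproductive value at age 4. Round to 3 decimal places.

lx·mx for x ≥ 4: 0.70434, 0.41123, 0.58968, 0.0513 → sum = 1.75655
V_4 = 1.75655 / l_4 = 1.75655 / 0.819 = 2.14475… → 2.145

2.145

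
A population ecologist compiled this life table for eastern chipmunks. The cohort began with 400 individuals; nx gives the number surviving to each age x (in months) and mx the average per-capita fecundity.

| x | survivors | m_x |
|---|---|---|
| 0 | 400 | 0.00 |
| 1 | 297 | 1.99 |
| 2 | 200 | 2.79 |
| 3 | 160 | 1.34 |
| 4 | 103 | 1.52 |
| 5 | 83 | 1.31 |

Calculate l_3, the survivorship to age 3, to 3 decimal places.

l_3 = n_3/n_0 = 160/400 = 0.4 → 0.400

0.400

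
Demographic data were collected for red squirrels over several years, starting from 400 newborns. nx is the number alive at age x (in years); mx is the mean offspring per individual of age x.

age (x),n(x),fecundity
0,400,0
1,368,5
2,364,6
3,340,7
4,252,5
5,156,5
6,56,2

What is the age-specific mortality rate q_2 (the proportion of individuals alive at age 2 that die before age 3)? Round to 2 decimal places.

0.07

lx = nx/n0 = nx/400: 1, 0.92, 0.91, 0.85, 0.63, 0.39, 0.14
q_2 = (l_2 − l_3) / l_2 = (0.91 − 0.85) / 0.91
     = 0.06 / 0.91 = 0.065934… → 0.07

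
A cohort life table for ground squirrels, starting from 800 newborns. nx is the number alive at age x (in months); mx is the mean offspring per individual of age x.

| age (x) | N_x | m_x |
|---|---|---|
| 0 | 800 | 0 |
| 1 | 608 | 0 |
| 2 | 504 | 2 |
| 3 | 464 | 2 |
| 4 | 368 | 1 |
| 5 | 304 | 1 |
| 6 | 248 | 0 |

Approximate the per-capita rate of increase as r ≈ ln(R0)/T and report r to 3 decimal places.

lx = nx/n0 = nx/800: 1, 0.76, 0.63, 0.58, 0.46, 0.38, 0.31
R0 = Σ lx·mx = 0 + 0 + 1.26 + 1.16 + 0.46 + 0.38 + 0 = 3.26
Σ x·lx·mx = 9.74; T = 9.74/3.26 = 2.98773…
r ≈ ln(R0)/T = ln(3.26)/2.98773… = 0.39553… → 0.396

0.396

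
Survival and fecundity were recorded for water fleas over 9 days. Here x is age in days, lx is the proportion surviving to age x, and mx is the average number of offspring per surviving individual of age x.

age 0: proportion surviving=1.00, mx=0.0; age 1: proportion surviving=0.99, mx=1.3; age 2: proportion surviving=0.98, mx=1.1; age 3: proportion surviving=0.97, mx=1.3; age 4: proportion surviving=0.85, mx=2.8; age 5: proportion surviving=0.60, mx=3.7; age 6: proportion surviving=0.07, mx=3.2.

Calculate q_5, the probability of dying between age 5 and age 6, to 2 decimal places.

q_5 = (l_5 − l_6) / l_5 = (0.6 − 0.07) / 0.6
     = 0.53 / 0.6 = 0.883333… → 0.88

0.88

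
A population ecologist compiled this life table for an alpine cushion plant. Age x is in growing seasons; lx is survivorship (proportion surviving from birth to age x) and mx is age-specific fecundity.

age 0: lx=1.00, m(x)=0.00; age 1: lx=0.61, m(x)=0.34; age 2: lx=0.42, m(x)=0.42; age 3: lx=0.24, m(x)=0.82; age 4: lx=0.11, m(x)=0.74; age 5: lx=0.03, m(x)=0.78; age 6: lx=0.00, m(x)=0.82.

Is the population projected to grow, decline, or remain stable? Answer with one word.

R0 = Σ lx·mx = 0 + 0.2074 + 0.1764 + 0.1968 + 0.0814 + 0.0234 + 0 = 0.6854
R0 < 1, so the population is declining.

declining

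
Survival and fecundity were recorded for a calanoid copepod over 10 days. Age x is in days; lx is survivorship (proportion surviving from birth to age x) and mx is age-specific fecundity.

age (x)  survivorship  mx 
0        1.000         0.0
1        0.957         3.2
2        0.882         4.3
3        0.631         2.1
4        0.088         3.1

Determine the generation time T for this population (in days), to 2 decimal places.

lx·mx: 0, 3.0624, 3.7926, 1.3251, 0.2728 → R0 = 8.4529
x·lx·mx: 0, 3.0624, 7.5852, 3.9753, 1.0912 → Σ = 15.7141
T = 15.7141 / 8.4529 = 1.859019… → 1.86

1.86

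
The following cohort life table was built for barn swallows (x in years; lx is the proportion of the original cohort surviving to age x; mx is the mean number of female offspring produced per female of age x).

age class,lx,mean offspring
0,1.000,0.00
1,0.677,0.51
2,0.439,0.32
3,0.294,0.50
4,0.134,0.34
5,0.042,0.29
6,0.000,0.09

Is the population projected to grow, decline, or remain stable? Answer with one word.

R0 = Σ lx·mx = 0 + 0.34527 + 0.14048 + 0.147 + 0.04556 + 0.01218 + 0 = 0.69049
R0 < 1, so the population is declining.

declining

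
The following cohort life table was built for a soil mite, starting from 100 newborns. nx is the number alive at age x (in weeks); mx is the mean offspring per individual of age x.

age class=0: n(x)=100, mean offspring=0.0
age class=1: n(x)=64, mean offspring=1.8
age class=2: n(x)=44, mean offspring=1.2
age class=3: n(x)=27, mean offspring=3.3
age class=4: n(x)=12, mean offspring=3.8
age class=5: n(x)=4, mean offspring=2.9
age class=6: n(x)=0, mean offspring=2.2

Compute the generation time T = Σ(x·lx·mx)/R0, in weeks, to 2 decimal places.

lx = nx/n0 = nx/100: 1, 0.64, 0.44, 0.27, 0.12, 0.04, 0
lx·mx: 0, 1.152, 0.528, 0.891, 0.456, 0.116, 0 → R0 = 3.143
x·lx·mx: 0, 1.152, 1.056, 2.673, 1.824, 0.58, 0 → Σ = 7.285
T = 7.285 / 3.143 = 2.317849… → 2.32

2.32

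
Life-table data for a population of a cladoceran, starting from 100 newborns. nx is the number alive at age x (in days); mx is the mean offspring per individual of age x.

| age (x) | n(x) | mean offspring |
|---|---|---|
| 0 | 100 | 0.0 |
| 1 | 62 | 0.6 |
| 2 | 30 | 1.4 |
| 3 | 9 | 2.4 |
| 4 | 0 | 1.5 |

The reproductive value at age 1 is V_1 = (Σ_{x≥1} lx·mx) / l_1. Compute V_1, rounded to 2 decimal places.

lx = nx/n0 = nx/100: 1, 0.62, 0.3, 0.09, 0
lx·mx for x ≥ 1: 0.372, 0.42, 0.216, 0 → sum = 1.008
V_1 = 1.008 / l_1 = 1.008 / 0.62 = 1.625806… → 1.63

1.63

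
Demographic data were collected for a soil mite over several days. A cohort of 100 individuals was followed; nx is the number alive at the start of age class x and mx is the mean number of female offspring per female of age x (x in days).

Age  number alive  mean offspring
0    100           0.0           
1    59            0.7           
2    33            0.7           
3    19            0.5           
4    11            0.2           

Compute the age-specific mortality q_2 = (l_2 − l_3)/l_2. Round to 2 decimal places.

0.42

lx = nx/n0 = nx/100: 1, 0.59, 0.33, 0.19, 0.11
q_2 = (l_2 − l_3) / l_2 = (0.33 − 0.19) / 0.33
     = 0.14 / 0.33 = 0.424242… → 0.42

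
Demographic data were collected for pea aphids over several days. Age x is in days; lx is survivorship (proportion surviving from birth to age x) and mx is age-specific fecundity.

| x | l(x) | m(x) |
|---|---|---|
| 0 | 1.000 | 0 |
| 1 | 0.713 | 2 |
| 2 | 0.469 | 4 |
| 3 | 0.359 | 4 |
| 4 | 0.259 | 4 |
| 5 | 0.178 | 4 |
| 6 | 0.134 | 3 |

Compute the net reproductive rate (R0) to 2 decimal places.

lx·mx by age: 0, 1.426, 1.876, 1.436, 1.036, 0.712, 0.402
R0 = Σ lx·mx = 6.888 → 6.89

6.89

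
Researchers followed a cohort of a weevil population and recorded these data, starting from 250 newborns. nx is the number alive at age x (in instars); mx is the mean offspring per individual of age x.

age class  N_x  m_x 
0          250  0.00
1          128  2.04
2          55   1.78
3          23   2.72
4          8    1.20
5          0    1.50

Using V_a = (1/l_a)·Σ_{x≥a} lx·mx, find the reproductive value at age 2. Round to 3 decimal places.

lx = nx/n0 = nx/250: 1, 0.512, 0.22, 0.092, 0.032, 0
lx·mx for x ≥ 2: 0.3916, 0.25024, 0.0384, 0 → sum = 0.68024
V_2 = 0.68024 / l_2 = 0.68024 / 0.22 = 3.092 → 3.092

3.092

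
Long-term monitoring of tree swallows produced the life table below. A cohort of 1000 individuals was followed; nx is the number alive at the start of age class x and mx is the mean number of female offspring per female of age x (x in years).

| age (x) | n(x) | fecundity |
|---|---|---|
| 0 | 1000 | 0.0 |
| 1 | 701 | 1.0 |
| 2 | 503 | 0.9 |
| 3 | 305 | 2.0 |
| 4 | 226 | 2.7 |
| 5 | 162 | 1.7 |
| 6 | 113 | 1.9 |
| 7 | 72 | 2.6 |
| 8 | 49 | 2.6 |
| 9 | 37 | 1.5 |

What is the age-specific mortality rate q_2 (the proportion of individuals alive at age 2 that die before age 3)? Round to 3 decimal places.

0.394

lx = nx/n0 = nx/1000: 1, 0.701, 0.503, 0.305, 0.226, 0.162, 0.113, 0.072, 0.049, 0.037
q_2 = (l_2 − l_3) / l_2 = (0.503 − 0.305) / 0.503
     = 0.198 / 0.503 = 0.393638… → 0.394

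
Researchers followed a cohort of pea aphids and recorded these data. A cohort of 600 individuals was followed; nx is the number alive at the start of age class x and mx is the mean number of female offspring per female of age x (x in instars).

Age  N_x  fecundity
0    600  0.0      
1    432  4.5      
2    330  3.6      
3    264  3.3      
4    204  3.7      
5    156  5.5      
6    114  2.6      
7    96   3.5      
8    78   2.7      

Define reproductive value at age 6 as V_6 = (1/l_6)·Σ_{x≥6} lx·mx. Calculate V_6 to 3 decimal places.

7.395

lx = nx/n0 = nx/600: 1, 0.72, 0.55, 0.44, 0.34, 0.26, 0.19, 0.16, 0.13
lx·mx for x ≥ 6: 0.494, 0.56, 0.351 → sum = 1.405
V_6 = 1.405 / l_6 = 1.405 / 0.19 = 7.394737… → 7.395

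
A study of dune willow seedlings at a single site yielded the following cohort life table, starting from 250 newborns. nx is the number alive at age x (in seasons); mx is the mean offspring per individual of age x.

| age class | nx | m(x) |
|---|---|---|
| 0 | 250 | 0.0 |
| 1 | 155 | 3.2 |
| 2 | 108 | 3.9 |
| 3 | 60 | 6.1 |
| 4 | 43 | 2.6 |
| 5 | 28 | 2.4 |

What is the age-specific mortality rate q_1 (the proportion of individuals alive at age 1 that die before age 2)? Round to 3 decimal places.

0.303

lx = nx/n0 = nx/250: 1, 0.62, 0.432, 0.24, 0.172, 0.112
q_1 = (l_1 − l_2) / l_1 = (0.62 − 0.432) / 0.62
     = 0.188 / 0.62 = 0.303226… → 0.303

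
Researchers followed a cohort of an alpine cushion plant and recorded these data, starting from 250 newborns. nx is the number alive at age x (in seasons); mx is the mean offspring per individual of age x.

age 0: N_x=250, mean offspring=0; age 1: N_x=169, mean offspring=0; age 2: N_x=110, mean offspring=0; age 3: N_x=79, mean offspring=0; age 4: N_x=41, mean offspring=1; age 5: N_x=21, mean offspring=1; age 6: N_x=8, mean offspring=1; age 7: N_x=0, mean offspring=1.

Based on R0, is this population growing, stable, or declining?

declining

lx = nx/n0 = nx/250: 1, 0.676, 0.44, 0.316, 0.164, 0.084, 0.032, 0
R0 = Σ lx·mx = 0 + 0 + 0 + 0 + 0.164 + 0.084 + 0.032 + 0 = 0.28
R0 < 1, so the population is declining.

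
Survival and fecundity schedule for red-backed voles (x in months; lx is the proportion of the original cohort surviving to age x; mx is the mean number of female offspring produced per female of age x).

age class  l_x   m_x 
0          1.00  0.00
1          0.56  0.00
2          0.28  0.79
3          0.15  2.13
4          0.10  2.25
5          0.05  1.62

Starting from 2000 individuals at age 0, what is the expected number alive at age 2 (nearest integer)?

560

Expected survivors = N0 · l_2 = 2000 × 0.28 = 560 → 560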